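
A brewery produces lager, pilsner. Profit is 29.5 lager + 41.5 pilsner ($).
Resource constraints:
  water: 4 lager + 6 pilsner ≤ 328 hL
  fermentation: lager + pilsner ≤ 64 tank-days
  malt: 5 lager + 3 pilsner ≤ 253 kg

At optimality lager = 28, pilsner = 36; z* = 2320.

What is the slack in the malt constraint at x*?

5

malt used = 5·28 + 3·36 = 248; slack = 253 − 248 = 5.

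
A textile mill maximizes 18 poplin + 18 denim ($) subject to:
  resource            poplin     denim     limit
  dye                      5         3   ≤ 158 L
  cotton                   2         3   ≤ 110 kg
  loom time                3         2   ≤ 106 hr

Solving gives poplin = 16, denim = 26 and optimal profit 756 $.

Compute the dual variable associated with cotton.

Binding: dye and cotton. Non-binding: loom time (6 unused).
By complementary slackness, y = 0 for the non-binding constraint.
Dual feasibility on the basic columns requires 5·y_dye + 2·y_cotton = 18, 3·y_dye + 3·y_cotton = 18.
Solving: y_dye = 2, y_cotton = 4.
Shadow price of cotton = 4.

4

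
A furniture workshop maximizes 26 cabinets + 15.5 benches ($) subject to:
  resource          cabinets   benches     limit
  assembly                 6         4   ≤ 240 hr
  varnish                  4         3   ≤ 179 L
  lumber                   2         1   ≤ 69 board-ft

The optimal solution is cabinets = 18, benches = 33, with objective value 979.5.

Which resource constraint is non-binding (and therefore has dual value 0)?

assembly: 240/240 (binding)
varnish: 171/179 (slack 8)
lumber: 69/69 (binding)
By complementary slackness, a constraint with positive slack has shadow price 0 → varnish.

varnish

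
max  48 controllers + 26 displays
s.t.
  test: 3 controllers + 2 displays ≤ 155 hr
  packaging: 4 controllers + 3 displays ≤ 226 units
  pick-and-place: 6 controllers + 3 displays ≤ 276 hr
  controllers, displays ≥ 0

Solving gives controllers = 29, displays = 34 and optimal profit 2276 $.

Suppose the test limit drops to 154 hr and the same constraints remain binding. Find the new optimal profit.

2272

At the optimum: test uses 155 of 155 (binding); packaging uses 218 of 226 (slack = 8); pick-and-place uses 276 of 276 (binding).
Slack constraints have shadow price 0 (complementary slackness).
Dual feasibility on the basic columns requires 3·y_test + 6·y_pick-and-place = 48, 2·y_test + 3·y_pick-and-place = 26.
Solving: y_test = 4, y_pick-and-place = 6.
Δz = y_test·Δb = 4 × (-1) = -4, so new z* = 2276 − 4 = 2272.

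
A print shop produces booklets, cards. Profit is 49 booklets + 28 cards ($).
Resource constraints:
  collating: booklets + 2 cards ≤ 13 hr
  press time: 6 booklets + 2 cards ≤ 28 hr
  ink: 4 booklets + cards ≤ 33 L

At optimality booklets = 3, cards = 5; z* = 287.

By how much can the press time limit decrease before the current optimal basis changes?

15

Binding constraints: collating, press time. The basis is B = [[1,2],[6,2]] with det -10.
Per unit decrease in press time, x* moves by d = (-0.2, 0.1).
The basis stays optimal until booklets reaches 0; allowable decrease = 15 hr.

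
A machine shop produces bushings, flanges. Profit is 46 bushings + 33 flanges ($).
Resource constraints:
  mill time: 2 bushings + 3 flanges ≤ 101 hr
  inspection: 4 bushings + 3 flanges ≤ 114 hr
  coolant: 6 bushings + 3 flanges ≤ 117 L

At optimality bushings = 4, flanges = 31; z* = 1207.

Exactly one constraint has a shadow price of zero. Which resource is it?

inspection

mill time: 101/101 (binding)
inspection: 109/114 (slack 5)
coolant: 117/117 (binding)
By complementary slackness, a constraint with positive slack has shadow price 0 → inspection.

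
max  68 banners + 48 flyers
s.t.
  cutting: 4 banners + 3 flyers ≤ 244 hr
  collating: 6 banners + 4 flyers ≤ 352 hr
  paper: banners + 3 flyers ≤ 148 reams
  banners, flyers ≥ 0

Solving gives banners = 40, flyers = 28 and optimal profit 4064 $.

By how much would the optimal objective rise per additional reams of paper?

0

At the optimum: cutting uses 244 of 244 (binding); collating uses 352 of 352 (binding); paper uses 124 of 148 (slack = 24).
By complementary slackness, y = 0 for the non-binding constraint.
The binding rows give the dual system: 4·y_cutting + 6·y_collating = 68 and 3·y_cutting + 4·y_collating = 48.
Solving: y_cutting = 8, y_collating = 6.
Shadow price of paper = 0.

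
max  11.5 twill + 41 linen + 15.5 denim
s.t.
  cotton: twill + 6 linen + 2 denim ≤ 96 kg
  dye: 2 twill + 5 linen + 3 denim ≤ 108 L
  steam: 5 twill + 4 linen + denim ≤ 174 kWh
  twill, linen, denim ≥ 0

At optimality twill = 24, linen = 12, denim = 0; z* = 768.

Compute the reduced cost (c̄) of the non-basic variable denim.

-3.5

At the optimum: cotton uses 96 of 96 (binding); dye uses 108 of 108 (binding); steam uses 168 of 174 (slack = 6).
By complementary slackness, y = 0 for the non-binding constraint.
The binding rows give the dual system: 1·y_cotton + 2·y_dye = 11.5 and 6·y_cotton + 5·y_dye = 41.
Solving: y_cotton = 3.5, y_dye = 4.
Reduced cost of denim: c₃ − yᵀa₃ = 15.5 − (3.5·2 + 4·3) = 15.5 − 19 = -3.5.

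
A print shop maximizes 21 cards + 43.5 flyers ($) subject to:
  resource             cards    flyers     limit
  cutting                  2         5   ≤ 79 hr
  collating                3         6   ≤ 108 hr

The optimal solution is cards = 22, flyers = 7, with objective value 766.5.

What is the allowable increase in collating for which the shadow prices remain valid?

Binding constraints: cutting, collating. The basis is B = [[2,5],[3,6]] with det -3.
Per unit increase in collating, x* moves by d = (1.6667, -0.6667).
The basis stays optimal until flyers reaches 0; allowable increase = 10.5 hr.

10.5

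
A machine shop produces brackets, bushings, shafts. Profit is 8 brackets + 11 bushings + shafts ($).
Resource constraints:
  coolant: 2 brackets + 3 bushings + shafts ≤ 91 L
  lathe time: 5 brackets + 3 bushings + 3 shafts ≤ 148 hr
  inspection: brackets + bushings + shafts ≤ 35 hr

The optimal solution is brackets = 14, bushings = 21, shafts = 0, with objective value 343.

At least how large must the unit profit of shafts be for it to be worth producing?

5

Binding: coolant and inspection. Non-binding: lathe time (15 unused).
By complementary slackness, y = 0 for the non-binding constraint.
From A_Bᵀ y = c: 2·y_coolant + 1·y_inspection = 8; 3·y_coolant + 1·y_inspection = 11.
Solving: y_coolant = 3, y_inspection = 2.
shafts enters the basis when its profit ≥ yᵀa₃ = 3·1 + 2·1 = 5.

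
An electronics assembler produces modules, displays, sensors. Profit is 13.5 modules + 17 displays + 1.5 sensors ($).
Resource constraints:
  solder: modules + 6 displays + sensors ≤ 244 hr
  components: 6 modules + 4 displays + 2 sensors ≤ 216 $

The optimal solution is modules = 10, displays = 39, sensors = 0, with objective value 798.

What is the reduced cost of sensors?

At the optimum: solder uses 244 of 244 (binding); components uses 216 of 216 (binding).
Dual feasibility on the basic columns requires 1·y_solder + 6·y_components = 13.5, 6·y_solder + 4·y_components = 17.
→ y_solder = 1.5 and y_components = 2.
Reduced cost of sensors: c₃ − yᵀa₃ = 1.5 − (1.5·1 + 2·2) = 1.5 − 5.5 = -4.

-4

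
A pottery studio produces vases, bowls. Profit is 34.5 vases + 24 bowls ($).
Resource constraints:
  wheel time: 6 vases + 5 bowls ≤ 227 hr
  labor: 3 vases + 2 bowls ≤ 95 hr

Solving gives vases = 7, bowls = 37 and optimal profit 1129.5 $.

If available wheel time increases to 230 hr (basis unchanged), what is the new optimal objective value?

At the optimum: wheel time uses 227 of 227 (binding); labor uses 95 of 95 (binding).
From A_Bᵀ y = c: 6·y_wheel time + 3·y_labor = 34.5; 5·y_wheel time + 2·y_labor = 24.
Solving: y_wheel time = 1, y_labor = 9.5.
Δz = y_wheel time·Δb = 1 × (3) = 3, so new z* = 1129.5 + 3 = 1132.5.

1132.5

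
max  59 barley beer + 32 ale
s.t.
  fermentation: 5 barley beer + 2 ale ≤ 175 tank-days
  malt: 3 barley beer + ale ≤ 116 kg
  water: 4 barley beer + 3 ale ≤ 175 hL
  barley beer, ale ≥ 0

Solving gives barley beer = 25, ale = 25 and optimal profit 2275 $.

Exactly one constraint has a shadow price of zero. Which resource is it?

fermentation: 175/175 (binding)
malt: 100/116 (slack 16)
water: 175/175 (binding)
By complementary slackness, a constraint with positive slack has shadow price 0 → malt.

malt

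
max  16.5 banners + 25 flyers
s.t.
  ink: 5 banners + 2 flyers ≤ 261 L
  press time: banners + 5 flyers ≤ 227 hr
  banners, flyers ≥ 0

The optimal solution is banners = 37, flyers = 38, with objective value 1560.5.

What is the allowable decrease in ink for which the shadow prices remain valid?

170.2

Binding constraints: ink, press time. The basis is B = [[5,2],[1,5]] with det 23.
Per unit decrease in ink, x* moves by d = (-0.2174, 0.0435).
The basis stays optimal until banners reaches 0; allowable decrease = 170.2 L.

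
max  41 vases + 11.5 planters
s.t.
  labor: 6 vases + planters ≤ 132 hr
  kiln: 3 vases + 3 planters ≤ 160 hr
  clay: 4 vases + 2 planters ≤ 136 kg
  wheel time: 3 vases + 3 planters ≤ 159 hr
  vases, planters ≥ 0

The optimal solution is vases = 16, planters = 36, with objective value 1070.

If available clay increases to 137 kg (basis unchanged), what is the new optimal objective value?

1073.5

Binding: labor and clay. Non-binding: kiln (4 unused), wheel time (3 unused).
Since kiln, wheel time are not tight, their duals are 0.
Dual feasibility on the basic columns requires 6·y_labor + 4·y_clay = 41, 1·y_labor + 2·y_clay = 11.5.
This yields shadow prices y_labor = 4.5, y_clay = 3.5.
Δz = y_clay·Δb = 3.5 × (1) = 3.5, so new z* = 1070 + 3.5 = 1073.5.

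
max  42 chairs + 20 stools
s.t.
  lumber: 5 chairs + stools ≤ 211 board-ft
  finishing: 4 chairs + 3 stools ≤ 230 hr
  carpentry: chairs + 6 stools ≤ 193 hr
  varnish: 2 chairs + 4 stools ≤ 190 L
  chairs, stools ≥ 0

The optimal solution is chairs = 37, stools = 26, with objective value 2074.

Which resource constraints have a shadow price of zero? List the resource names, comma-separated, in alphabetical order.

lumber: 211/211 (binding)
finishing: 226/230 (slack 4)
carpentry: 193/193 (binding)
varnish: 178/190 (slack 12)
By complementary slackness, a constraint with positive slack has shadow price 0 → finishing, varnish.

finishing, varnish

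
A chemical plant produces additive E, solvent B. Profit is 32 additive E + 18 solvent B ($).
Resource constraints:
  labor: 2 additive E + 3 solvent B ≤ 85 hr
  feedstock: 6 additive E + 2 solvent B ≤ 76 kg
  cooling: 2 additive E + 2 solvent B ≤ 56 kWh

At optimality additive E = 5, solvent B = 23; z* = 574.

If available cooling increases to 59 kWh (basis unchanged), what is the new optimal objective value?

590.5

Check each constraint at x*: labor 79/85 (slack 6); feedstock 76/76 (tight); cooling 56/56 (tight).
Since labor is not tight, its dual is 0.
From A_Bᵀ y = c: 6·y_feedstock + 2·y_cooling = 32; 2·y_feedstock + 2·y_cooling = 18.
→ y_feedstock = 3.5 and y_cooling = 5.5.
Δz = y_cooling·Δb = 5.5 × (3) = 16.5, so new z* = 574 + 16.5 = 590.5.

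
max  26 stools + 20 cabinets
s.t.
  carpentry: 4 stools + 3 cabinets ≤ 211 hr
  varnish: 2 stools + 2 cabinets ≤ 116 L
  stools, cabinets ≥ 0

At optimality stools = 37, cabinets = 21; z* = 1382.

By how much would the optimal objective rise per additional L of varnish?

1

At the optimum: carpentry uses 211 of 211 (binding); varnish uses 116 of 116 (binding).
From A_Bᵀ y = c: 4·y_carpentry + 2·y_varnish = 26; 3·y_carpentry + 2·y_varnish = 20.
→ y_carpentry = 6 and y_varnish = 1.
Shadow price of varnish = 1.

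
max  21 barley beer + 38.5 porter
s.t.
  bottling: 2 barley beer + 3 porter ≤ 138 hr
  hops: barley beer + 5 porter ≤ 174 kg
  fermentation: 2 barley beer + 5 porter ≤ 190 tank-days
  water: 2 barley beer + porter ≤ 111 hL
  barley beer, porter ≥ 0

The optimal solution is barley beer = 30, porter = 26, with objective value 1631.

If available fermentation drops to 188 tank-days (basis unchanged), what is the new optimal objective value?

Binding: bottling and fermentation. Non-binding: hops (14 unused), water (25 unused).
Slack constraints have shadow price 0 (complementary slackness).
The binding rows give the dual system: 2·y_bottling + 2·y_fermentation = 21 and 3·y_bottling + 5·y_fermentation = 38.5.
This yields shadow prices y_bottling = 7, y_fermentation = 3.5.
Δz = y_fermentation·Δb = 3.5 × (-2) = -7, so new z* = 1631 − 7 = 1624.

1624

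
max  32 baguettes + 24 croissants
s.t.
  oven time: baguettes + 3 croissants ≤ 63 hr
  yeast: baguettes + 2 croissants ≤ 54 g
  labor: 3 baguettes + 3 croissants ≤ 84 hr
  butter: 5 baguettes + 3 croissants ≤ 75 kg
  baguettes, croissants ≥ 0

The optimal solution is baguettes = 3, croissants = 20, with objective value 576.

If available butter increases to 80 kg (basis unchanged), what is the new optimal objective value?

At the optimum: oven time uses 63 of 63 (binding); yeast uses 43 of 54 (slack = 11); labor uses 69 of 84 (slack = 15); butter uses 75 of 75 (binding).
By complementary slackness, y = 0 for the non-binding constraints.
The binding rows give the dual system: 1·y_oven time + 5·y_butter = 32 and 3·y_oven time + 3·y_butter = 24.
Solving: y_oven time = 2, y_butter = 6.
Δz = y_butter·Δb = 6 × (5) = 30, so new z* = 576 + 30 = 606.

606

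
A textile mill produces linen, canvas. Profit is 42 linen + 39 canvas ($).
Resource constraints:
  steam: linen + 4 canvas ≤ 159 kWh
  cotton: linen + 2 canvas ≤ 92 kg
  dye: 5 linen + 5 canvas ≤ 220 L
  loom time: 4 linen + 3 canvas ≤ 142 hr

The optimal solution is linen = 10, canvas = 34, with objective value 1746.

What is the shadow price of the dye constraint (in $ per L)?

At the optimum: steam uses 146 of 159 (slack = 13); cotton uses 78 of 92 (slack = 14); dye uses 220 of 220 (binding); loom time uses 142 of 142 (binding).
Slack constraints have shadow price 0 (complementary slackness).
Dual feasibility on the basic columns requires 5·y_dye + 4·y_loom time = 42, 5·y_dye + 3·y_loom time = 39.
→ y_dye = 6 and y_loom time = 3.
Shadow price of dye = 6.

6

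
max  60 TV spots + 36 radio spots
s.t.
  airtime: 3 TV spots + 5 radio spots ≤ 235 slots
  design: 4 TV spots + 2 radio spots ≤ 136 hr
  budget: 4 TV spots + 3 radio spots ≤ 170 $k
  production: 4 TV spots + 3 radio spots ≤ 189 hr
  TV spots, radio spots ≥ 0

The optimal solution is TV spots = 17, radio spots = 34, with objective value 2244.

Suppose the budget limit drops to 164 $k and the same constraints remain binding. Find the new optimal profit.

2208

At the optimum: airtime uses 221 of 235 (slack = 14); design uses 136 of 136 (binding); budget uses 170 of 170 (binding); production uses 170 of 189 (slack = 19).
Since airtime, production are not tight, their duals are 0.
The binding rows give the dual system: 4·y_design + 4·y_budget = 60 and 2·y_design + 3·y_budget = 36.
→ y_design = 9 and y_budget = 6.
Δz = y_budget·Δb = 6 × (-6) = -36, so new z* = 2244 − 36 = 2208.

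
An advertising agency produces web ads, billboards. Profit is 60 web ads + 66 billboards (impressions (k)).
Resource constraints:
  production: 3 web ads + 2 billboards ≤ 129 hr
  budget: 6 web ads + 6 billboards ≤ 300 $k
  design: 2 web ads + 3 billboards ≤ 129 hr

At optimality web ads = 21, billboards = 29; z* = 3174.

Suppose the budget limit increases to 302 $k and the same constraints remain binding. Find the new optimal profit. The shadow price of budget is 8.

Δb = 2, so new z* = 3174 + (8)·(2) = 3174 + 16 = 3190.

3190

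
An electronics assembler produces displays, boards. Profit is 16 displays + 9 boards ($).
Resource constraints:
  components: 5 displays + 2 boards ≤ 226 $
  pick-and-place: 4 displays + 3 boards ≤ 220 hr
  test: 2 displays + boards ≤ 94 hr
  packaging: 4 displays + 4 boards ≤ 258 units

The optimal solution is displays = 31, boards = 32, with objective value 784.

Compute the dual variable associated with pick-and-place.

1

Check each constraint at x*: components 219/226 (slack 7); pick-and-place 220/220 (tight); test 94/94 (tight); packaging 252/258 (slack 6).
Since components, packaging are not tight, their duals are 0.
From A_Bᵀ y = c: 4·y_pick-and-place + 2·y_test = 16; 3·y_pick-and-place + 1·y_test = 9.
Solving: y_pick-and-place = 1, y_test = 6.
Shadow price of pick-and-place = 1.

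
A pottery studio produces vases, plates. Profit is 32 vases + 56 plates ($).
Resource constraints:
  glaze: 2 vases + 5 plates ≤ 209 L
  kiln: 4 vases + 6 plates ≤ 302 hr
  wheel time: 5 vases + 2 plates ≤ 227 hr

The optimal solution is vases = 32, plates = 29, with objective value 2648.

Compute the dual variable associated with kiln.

At the optimum: glaze uses 209 of 209 (binding); kiln uses 302 of 302 (binding); wheel time uses 218 of 227 (slack = 9).
Since wheel time is not tight, its dual is 0.
Dual feasibility on the basic columns requires 2·y_glaze + 4·y_kiln = 32, 5·y_glaze + 6·y_kiln = 56.
→ y_glaze = 4 and y_kiln = 6.
Shadow price of kiln = 6.

6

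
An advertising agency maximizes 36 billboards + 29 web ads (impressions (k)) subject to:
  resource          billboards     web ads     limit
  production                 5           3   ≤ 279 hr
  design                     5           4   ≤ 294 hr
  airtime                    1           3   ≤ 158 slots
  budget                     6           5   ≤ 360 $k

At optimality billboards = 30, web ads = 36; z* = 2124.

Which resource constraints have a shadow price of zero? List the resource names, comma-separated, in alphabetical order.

production: 258/279 (slack 21)
design: 294/294 (binding)
airtime: 138/158 (slack 20)
budget: 360/360 (binding)
By complementary slackness, a constraint with positive slack has shadow price 0 → airtime, production.

airtime, production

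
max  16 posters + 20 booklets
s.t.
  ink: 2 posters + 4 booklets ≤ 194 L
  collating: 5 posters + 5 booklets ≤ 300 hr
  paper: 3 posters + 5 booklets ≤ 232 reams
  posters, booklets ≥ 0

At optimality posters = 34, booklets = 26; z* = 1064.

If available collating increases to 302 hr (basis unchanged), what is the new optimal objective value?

1068

At the optimum: ink uses 172 of 194 (slack = 22); collating uses 300 of 300 (binding); paper uses 232 of 232 (binding).
Since ink is not tight, its dual is 0.
Dual feasibility on the basic columns requires 5·y_collating + 3·y_paper = 16, 5·y_collating + 5·y_paper = 20.
This yields shadow prices y_collating = 2, y_paper = 2.
Δz = y_collating·Δb = 2 × (2) = 4, so new z* = 1064 + 4 = 1068.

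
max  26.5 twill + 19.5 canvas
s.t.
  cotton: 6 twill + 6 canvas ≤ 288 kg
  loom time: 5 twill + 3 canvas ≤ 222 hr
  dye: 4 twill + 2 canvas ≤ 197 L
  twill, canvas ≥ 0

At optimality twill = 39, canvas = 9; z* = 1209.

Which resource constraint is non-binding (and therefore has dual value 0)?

dye

cotton: 288/288 (binding)
loom time: 222/222 (binding)
dye: 174/197 (slack 23)
By complementary slackness, a constraint with positive slack has shadow price 0 → dye.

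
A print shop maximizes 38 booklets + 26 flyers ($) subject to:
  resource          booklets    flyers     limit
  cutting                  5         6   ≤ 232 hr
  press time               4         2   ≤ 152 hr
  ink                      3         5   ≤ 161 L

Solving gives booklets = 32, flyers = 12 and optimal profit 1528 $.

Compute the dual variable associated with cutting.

Check each constraint at x*: cutting 232/232 (tight); press time 152/152 (tight); ink 156/161 (slack 5).
Since ink is not tight, its dual is 0.
From A_Bᵀ y = c: 5·y_cutting + 4·y_press time = 38; 6·y_cutting + 2·y_press time = 26.
This yields shadow prices y_cutting = 2, y_press time = 7.
Shadow price of cutting = 2.

2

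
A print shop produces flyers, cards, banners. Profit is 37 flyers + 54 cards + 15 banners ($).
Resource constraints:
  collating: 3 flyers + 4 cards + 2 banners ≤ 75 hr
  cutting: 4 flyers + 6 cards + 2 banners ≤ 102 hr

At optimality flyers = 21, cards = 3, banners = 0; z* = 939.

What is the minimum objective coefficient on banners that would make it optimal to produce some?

Check each constraint at x*: collating 75/75 (tight); cutting 102/102 (tight).
From A_Bᵀ y = c: 3·y_collating + 4·y_cutting = 37; 4·y_collating + 6·y_cutting = 54.
This yields shadow prices y_collating = 3, y_cutting = 7.
banners enters the basis when its profit ≥ yᵀa₃ = 3·2 + 7·2 = 20.

20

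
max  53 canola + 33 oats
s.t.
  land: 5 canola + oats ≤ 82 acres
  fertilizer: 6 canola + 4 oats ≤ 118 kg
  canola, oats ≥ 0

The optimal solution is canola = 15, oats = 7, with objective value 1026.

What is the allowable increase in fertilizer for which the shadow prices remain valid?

210

Binding constraints: land, fertilizer. The basis is B = [[5,1],[6,4]] with det 14.
Per unit increase in fertilizer, x* moves by d = (-0.0714, 0.3571).
The basis stays optimal until canola reaches 0; allowable increase = 210 kg.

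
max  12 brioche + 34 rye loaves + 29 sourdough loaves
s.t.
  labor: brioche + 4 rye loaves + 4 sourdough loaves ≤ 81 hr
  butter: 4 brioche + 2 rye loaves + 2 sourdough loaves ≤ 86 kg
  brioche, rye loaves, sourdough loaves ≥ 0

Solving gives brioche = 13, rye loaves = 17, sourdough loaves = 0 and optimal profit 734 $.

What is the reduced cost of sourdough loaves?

At the optimum: labor uses 81 of 81 (binding); butter uses 86 of 86 (binding).
Dual feasibility on the basic columns requires 1·y_labor + 4·y_butter = 12, 4·y_labor + 2·y_butter = 34.
This yields shadow prices y_labor = 8, y_butter = 1.
Reduced cost of sourdough loaves: c₃ − yᵀa₃ = 29 − (8·4 + 1·2) = 29 − 34 = -5.

-5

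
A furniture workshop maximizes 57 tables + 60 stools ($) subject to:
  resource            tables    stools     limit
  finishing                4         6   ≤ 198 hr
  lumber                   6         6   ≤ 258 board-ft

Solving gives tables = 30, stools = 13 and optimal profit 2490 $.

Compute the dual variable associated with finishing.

1.5

Both finishing and lumber are binding at x*.
The binding rows give the dual system: 4·y_finishing + 6·y_lumber = 57 and 6·y_finishing + 6·y_lumber = 60.
This yields shadow prices y_finishing = 1.5, y_lumber = 8.5.
Shadow price of finishing = 1.5.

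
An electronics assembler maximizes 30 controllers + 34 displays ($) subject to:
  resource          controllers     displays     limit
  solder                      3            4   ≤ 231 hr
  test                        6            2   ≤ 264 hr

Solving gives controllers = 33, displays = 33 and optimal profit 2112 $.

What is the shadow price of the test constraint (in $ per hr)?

1

Both solder and test are binding at x*.
The binding rows give the dual system: 3·y_solder + 6·y_test = 30 and 4·y_solder + 2·y_test = 34.
→ y_solder = 8 and y_test = 1.
Shadow price of test = 1.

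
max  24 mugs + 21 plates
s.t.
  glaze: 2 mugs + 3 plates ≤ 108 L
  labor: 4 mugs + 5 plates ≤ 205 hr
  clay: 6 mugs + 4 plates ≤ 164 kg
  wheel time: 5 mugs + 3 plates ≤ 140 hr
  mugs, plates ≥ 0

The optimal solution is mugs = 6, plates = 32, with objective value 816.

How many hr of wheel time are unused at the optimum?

wheel time used = 5·6 + 3·32 = 126; slack = 140 − 126 = 14.

14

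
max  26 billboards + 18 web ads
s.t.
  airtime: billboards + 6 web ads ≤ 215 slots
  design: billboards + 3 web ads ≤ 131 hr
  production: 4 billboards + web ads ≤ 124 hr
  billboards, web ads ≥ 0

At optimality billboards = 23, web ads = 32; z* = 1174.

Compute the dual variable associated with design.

0

At the optimum: airtime uses 215 of 215 (binding); design uses 119 of 131 (slack = 12); production uses 124 of 124 (binding).
By complementary slackness, y = 0 for the non-binding constraint.
Dual feasibility on the basic columns requires 1·y_airtime + 4·y_production = 26, 6·y_airtime + 1·y_production = 18.
This yields shadow prices y_airtime = 2, y_production = 6.
Shadow price of design = 0.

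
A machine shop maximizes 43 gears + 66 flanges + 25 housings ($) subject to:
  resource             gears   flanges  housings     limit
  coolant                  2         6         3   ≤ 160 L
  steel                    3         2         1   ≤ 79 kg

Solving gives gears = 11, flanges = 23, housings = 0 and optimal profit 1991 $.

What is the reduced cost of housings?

Check each constraint at x*: coolant 160/160 (tight); steel 79/79 (tight).
The binding rows give the dual system: 2·y_coolant + 3·y_steel = 43 and 6·y_coolant + 2·y_steel = 66.
→ y_coolant = 8 and y_steel = 9.
Reduced cost of housings: c₃ − yᵀa₃ = 25 − (8·3 + 9·1) = 25 − 33 = -8.

-8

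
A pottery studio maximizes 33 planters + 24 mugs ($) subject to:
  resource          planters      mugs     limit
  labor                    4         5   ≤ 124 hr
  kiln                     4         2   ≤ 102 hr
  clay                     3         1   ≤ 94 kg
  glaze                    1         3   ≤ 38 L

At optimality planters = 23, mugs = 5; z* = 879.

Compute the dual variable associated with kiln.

7.5

Check each constraint at x*: labor 117/124 (slack 7); kiln 102/102 (tight); clay 74/94 (slack 20); glaze 38/38 (tight).
By complementary slackness, y = 0 for the non-binding constraints.
The binding rows give the dual system: 4·y_kiln + 1·y_glaze = 33 and 2·y_kiln + 3·y_glaze = 24.
Solving: y_kiln = 7.5, y_glaze = 3.
Shadow price of kiln = 7.5.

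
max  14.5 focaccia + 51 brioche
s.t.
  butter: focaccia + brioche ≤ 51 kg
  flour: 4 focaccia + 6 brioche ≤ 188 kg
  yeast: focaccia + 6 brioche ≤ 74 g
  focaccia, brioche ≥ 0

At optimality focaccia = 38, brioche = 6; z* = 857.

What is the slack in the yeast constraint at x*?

0

yeast used = 1·38 + 6·6 = 74; slack = 74 − 74 = 0.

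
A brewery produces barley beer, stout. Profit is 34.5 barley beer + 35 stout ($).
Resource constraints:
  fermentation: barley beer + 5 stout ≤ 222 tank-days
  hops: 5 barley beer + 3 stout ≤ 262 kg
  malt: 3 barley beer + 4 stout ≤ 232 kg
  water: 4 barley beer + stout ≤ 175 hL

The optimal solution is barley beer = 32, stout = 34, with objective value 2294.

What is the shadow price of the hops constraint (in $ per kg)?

3

At the optimum: fermentation uses 202 of 222 (slack = 20); hops uses 262 of 262 (binding); malt uses 232 of 232 (binding); water uses 162 of 175 (slack = 13).
By complementary slackness, y = 0 for the non-binding constraints.
The binding rows give the dual system: 5·y_hops + 3·y_malt = 34.5 and 3·y_hops + 4·y_malt = 35.
Solving: y_hops = 3, y_malt = 6.5.
Shadow price of hops = 3.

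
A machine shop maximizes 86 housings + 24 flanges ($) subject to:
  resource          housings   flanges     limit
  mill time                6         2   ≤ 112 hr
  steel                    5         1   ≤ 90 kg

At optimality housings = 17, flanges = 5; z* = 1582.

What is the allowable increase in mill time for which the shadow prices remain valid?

Binding constraints: mill time, steel. The basis is B = [[6,2],[5,1]] with det -4.
Per unit increase in mill time, x* moves by d = (-0.25, 1.25).
The basis stays optimal until housings reaches 0; allowable increase = 68 hr.

68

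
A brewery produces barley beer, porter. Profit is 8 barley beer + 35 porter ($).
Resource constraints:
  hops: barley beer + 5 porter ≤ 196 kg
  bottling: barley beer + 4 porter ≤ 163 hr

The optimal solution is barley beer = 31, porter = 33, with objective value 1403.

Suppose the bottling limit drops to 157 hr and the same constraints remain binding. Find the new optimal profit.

1373

Check each constraint at x*: hops 196/196 (tight); bottling 163/163 (tight).
The binding rows give the dual system: 1·y_hops + 1·y_bottling = 8 and 5·y_hops + 4·y_bottling = 35.
This yields shadow prices y_hops = 3, y_bottling = 5.
Δz = y_bottling·Δb = 5 × (-6) = -30, so new z* = 1403 − 30 = 1373.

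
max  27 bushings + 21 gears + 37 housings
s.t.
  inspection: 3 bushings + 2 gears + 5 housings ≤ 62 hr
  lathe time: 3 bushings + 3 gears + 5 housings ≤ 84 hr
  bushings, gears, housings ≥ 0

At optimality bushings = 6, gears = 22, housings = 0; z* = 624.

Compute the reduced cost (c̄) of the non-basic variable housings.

-8

Both inspection and lathe time are binding at x*.
From A_Bᵀ y = c: 3·y_inspection + 3·y_lathe time = 27; 2·y_inspection + 3·y_lathe time = 21.
Solving: y_inspection = 6, y_lathe time = 3.
Reduced cost of housings: c₃ − yᵀa₃ = 37 − (6·5 + 3·5) = 37 − 45 = -8.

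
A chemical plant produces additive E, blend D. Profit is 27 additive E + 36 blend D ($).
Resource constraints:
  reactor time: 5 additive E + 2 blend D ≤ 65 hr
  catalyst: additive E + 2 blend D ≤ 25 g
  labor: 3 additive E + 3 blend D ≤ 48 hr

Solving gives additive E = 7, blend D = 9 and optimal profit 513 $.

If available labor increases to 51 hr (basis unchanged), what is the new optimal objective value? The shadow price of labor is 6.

531

Δb = 3, so new z* = 513 + (6)·(3) = 513 + 18 = 531.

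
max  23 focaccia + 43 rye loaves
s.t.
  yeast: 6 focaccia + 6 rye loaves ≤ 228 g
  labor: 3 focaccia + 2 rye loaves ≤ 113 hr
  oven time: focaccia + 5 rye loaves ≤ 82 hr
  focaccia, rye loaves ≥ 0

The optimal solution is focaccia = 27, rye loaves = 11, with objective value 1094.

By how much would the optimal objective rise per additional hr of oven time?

Binding: yeast and oven time. Non-binding: labor (10 unused).
By complementary slackness, y = 0 for the non-binding constraint.
The binding rows give the dual system: 6·y_yeast + 1·y_oven time = 23 and 6·y_yeast + 5·y_oven time = 43.
→ y_yeast = 3 and y_oven time = 5.
Shadow price of oven time = 5.

5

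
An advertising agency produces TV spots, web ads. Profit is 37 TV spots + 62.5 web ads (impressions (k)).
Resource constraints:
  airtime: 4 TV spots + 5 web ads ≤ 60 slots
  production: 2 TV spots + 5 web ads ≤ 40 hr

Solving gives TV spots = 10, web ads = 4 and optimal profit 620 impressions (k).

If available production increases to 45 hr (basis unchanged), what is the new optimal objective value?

At the optimum: airtime uses 60 of 60 (binding); production uses 40 of 40 (binding).
The binding rows give the dual system: 4·y_airtime + 2·y_production = 37 and 5·y_airtime + 5·y_production = 62.5.
This yields shadow prices y_airtime = 6, y_production = 6.5.
Δz = y_production·Δb = 6.5 × (5) = 32.5, so new z* = 620 + 32.5 = 652.5.

652.5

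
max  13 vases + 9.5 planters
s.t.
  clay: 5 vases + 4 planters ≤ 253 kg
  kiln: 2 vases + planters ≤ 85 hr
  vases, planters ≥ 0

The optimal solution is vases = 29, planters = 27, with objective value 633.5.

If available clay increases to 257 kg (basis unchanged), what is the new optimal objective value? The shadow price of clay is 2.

641.5

Δb = 4, so new z* = 633.5 + (2)·(4) = 633.5 + 8 = 641.5.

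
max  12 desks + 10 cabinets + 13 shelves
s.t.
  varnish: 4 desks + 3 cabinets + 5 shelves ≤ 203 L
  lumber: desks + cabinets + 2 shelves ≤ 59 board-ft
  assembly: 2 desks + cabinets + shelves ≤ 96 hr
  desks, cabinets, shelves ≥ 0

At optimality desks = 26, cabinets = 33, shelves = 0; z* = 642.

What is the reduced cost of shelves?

At the optimum: varnish uses 203 of 203 (binding); lumber uses 59 of 59 (binding); assembly uses 85 of 96 (slack = 11).
By complementary slackness, y = 0 for the non-binding constraint.
Dual feasibility on the basic columns requires 4·y_varnish + 1·y_lumber = 12, 3·y_varnish + 1·y_lumber = 10.
Solving: y_varnish = 2, y_lumber = 4.
Reduced cost of shelves: c₃ − yᵀa₃ = 13 − (2·5 + 4·2) = 13 − 18 = -5.

-5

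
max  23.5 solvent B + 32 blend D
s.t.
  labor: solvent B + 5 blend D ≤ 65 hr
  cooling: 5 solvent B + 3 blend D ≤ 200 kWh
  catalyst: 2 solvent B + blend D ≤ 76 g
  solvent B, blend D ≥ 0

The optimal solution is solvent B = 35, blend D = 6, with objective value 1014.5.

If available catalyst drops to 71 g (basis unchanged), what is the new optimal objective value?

Binding: labor and catalyst. Non-binding: cooling (7 unused).
Slack constraints have shadow price 0 (complementary slackness).
From A_Bᵀ y = c: 1·y_labor + 2·y_catalyst = 23.5; 5·y_labor + 1·y_catalyst = 32.
This yields shadow prices y_labor = 4.5, y_catalyst = 9.5.
Δz = y_catalyst·Δb = 9.5 × (-5) = -47.5, so new z* = 1014.5 − 47.5 = 967.

967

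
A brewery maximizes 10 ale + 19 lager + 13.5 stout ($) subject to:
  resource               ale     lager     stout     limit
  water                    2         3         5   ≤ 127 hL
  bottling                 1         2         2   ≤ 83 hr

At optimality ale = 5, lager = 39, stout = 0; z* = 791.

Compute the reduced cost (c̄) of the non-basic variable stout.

Check each constraint at x*: water 127/127 (tight); bottling 83/83 (tight).
Dual feasibility on the basic columns requires 2·y_water + 1·y_bottling = 10, 3·y_water + 2·y_bottling = 19.
→ y_water = 1 and y_bottling = 8.
Reduced cost of stout: c₃ − yᵀa₃ = 13.5 − (1·5 + 8·2) = 13.5 − 21 = -7.5.

-7.5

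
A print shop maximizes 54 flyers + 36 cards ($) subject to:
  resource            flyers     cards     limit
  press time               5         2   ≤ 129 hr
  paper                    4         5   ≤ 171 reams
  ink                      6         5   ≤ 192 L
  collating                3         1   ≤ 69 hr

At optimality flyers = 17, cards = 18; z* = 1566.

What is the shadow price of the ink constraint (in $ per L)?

6

Check each constraint at x*: press time 121/129 (slack 8); paper 158/171 (slack 13); ink 192/192 (tight); collating 69/69 (tight).
Slack constraints have shadow price 0 (complementary slackness).
From A_Bᵀ y = c: 6·y_ink + 3·y_collating = 54; 5·y_ink + 1·y_collating = 36.
→ y_ink = 6 and y_collating = 6.
Shadow price of ink = 6.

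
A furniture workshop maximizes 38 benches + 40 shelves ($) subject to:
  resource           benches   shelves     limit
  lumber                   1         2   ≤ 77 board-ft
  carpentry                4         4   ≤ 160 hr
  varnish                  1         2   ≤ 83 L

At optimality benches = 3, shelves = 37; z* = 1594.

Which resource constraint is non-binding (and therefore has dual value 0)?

lumber: 77/77 (binding)
carpentry: 160/160 (binding)
varnish: 77/83 (slack 6)
By complementary slackness, a constraint with positive slack has shadow price 0 → varnish.

varnish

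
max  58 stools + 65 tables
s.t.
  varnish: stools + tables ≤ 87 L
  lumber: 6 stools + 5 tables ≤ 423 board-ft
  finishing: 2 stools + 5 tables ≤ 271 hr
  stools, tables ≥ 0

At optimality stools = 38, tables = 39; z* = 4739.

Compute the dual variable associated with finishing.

5

Binding: lumber and finishing. Non-binding: varnish (10 unused).
By complementary slackness, y = 0 for the non-binding constraint.
Dual feasibility on the basic columns requires 6·y_lumber + 2·y_finishing = 58, 5·y_lumber + 5·y_finishing = 65.
Solving: y_lumber = 8, y_finishing = 5.
Shadow price of finishing = 5.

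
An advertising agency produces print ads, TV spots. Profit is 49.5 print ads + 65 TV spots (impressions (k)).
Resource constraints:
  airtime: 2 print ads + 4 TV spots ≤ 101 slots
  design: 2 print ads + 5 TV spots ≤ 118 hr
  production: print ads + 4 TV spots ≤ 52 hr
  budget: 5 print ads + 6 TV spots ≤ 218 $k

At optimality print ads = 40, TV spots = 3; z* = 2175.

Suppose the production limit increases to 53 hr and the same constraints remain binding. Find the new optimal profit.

2177

Check each constraint at x*: airtime 92/101 (slack 9); design 95/118 (slack 23); production 52/52 (tight); budget 218/218 (tight).
By complementary slackness, y = 0 for the non-binding constraints.
Dual feasibility on the basic columns requires 1·y_production + 5·y_budget = 49.5, 4·y_production + 6·y_budget = 65.
→ y_production = 2 and y_budget = 9.5.
Δz = y_production·Δb = 2 × (1) = 2, so new z* = 2175 + 2 = 2177.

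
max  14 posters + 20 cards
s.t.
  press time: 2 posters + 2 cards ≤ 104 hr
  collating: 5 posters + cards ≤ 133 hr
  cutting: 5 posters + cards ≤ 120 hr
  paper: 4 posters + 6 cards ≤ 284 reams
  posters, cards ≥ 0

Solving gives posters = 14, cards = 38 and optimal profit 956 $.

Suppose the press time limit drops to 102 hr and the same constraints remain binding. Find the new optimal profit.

954

Binding: press time and paper. Non-binding: collating (25 unused), cutting (12 unused).
By complementary slackness, y = 0 for the non-binding constraints.
The binding rows give the dual system: 2·y_press time + 4·y_paper = 14 and 2·y_press time + 6·y_paper = 20.
→ y_press time = 1 and y_paper = 3.
Δz = y_press time·Δb = 1 × (-2) = -2, so new z* = 956 − 2 = 954.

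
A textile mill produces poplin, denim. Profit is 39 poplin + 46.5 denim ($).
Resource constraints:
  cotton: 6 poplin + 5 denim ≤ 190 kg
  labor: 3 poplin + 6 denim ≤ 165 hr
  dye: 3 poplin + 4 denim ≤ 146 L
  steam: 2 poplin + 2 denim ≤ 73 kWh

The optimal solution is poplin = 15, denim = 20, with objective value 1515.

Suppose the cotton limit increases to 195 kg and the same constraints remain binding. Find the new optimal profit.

1537.5

Check each constraint at x*: cotton 190/190 (tight); labor 165/165 (tight); dye 125/146 (slack 21); steam 70/73 (slack 3).
Since dye, steam are not tight, their duals are 0.
From A_Bᵀ y = c: 6·y_cotton + 3·y_labor = 39; 5·y_cotton + 6·y_labor = 46.5.
→ y_cotton = 4.5 and y_labor = 4.
Δz = y_cotton·Δb = 4.5 × (5) = 22.5, so new z* = 1515 + 22.5 = 1537.5.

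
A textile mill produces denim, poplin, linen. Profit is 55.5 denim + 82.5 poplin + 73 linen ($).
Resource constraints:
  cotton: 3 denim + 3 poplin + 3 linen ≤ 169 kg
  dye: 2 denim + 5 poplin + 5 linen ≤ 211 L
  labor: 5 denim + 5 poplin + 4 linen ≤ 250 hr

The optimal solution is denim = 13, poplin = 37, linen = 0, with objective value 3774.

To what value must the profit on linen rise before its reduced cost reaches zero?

Check each constraint at x*: cotton 150/169 (slack 19); dye 211/211 (tight); labor 250/250 (tight).
Since cotton is not tight, its dual is 0.
From A_Bᵀ y = c: 2·y_dye + 5·y_labor = 55.5; 5·y_dye + 5·y_labor = 82.5.
→ y_dye = 9 and y_labor = 7.5.
linen enters the basis when its profit ≥ yᵀa₃ = 9·5 + 7.5·4 = 75.

75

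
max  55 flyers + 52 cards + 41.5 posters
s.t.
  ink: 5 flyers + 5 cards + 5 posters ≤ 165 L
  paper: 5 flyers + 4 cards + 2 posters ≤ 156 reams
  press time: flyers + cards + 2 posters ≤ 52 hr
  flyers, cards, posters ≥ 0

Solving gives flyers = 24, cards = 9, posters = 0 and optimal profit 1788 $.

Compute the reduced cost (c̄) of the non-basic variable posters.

-4.5

Binding: ink and paper. Non-binding: press time (19 unused).
By complementary slackness, y = 0 for the non-binding constraint.
From A_Bᵀ y = c: 5·y_ink + 5·y_paper = 55; 5·y_ink + 4·y_paper = 52.
→ y_ink = 8 and y_paper = 3.
Reduced cost of posters: c₃ − yᵀa₃ = 41.5 − (8·5 + 3·2) = 41.5 − 46 = -4.5.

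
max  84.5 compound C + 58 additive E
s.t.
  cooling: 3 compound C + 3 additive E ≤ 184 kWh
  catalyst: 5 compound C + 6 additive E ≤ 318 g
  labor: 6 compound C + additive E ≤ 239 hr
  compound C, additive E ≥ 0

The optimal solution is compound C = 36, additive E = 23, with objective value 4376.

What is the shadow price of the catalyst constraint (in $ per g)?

At the optimum: cooling uses 177 of 184 (slack = 7); catalyst uses 318 of 318 (binding); labor uses 239 of 239 (binding).
Slack constraints have shadow price 0 (complementary slackness).
The binding rows give the dual system: 5·y_catalyst + 6·y_labor = 84.5 and 6·y_catalyst + 1·y_labor = 58.
→ y_catalyst = 8.5 and y_labor = 7.
Shadow price of catalyst = 8.5.

8.5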